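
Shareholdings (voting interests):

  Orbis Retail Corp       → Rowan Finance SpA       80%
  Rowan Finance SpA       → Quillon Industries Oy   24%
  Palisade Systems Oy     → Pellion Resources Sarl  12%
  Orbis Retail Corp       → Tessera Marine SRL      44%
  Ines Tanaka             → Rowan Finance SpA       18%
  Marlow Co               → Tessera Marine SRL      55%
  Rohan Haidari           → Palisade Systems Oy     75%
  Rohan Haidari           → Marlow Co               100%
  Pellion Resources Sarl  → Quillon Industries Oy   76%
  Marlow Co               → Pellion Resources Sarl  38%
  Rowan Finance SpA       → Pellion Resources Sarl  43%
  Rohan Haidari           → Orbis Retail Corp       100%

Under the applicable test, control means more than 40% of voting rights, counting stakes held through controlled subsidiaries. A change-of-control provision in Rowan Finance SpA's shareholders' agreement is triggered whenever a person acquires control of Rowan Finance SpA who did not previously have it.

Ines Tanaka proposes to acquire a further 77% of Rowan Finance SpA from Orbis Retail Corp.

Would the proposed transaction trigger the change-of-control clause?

The purchase adds only to Ines's holdings (Orbis's stake shrinks), so Ines is the only person who could newly come to control Rowan.
Ines's largest direct stake is 18% in Rowan, which does not meet the threshold, so Ines controls no company.
In Rowan, Ines's side holds only 18%, not > 40%.
So before the transaction, Ines does not control Rowan.
After the purchase, Ines's direct stake in Rowan rises to 18% + 77% = 95%, and Orbis's stake falls to 3%.
Ines holds 95% of Rowan, so Ines controls Rowan.
Ines did not control Rowan before and does after, so the clause is triggered.

Yes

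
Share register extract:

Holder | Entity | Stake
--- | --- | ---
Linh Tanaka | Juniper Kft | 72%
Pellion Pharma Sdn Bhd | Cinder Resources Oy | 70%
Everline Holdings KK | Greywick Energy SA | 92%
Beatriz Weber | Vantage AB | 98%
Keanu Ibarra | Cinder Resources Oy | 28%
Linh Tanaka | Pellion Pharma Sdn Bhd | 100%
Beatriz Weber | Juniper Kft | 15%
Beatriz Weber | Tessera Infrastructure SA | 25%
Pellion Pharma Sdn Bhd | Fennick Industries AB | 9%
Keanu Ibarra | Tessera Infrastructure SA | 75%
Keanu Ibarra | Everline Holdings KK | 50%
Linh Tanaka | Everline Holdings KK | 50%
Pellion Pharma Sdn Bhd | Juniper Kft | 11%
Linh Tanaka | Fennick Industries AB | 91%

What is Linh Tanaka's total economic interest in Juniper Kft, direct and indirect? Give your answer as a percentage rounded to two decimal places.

83.00%

Linh reaches Juniper along 2 paths.
Via Pellion: 100% × 11% = 11%.
Direct stake: 72% = 72%.
Total: 11% + 72% = 83%.
Rounded: 83.00%.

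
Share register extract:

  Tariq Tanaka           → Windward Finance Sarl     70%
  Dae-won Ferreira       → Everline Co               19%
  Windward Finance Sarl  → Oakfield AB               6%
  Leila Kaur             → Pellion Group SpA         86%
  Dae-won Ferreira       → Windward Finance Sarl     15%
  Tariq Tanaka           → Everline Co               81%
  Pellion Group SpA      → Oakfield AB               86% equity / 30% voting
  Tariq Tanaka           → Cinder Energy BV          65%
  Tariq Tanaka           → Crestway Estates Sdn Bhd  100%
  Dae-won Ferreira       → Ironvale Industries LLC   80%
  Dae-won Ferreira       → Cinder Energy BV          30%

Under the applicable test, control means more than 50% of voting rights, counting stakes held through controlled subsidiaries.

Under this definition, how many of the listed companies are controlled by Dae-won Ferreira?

Dae-won holds 80% of Ironvale, so Dae-won controls Ironvale.
No other company's threshold is met.
Dae-won controls 1 company.

1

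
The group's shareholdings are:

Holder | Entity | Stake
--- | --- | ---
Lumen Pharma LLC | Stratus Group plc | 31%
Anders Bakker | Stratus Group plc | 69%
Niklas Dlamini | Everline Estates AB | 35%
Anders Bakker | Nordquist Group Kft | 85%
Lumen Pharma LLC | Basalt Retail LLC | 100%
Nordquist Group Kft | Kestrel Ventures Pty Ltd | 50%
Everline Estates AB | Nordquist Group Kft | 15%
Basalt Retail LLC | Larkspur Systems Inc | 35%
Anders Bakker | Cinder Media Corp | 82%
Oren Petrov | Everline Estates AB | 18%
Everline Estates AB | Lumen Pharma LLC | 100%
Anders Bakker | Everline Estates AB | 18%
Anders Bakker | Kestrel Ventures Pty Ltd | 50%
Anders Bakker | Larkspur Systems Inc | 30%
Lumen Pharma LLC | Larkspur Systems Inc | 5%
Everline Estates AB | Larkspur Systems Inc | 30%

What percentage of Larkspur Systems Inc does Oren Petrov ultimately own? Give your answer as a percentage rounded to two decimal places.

Oren reaches Larkspur along 3 paths.
Via Everline → Lumen → Basalt: 18% × 100% × 100% × 35% = 6.3%.
Via Everline → Lumen: 18% × 100% × 5% = 0.9%.
Via Everline: 18% × 30% = 5.4%.
Total: 6.3% + 0.9% + 5.4% = 12.6%.
Rounded: 12.60%.

12.60%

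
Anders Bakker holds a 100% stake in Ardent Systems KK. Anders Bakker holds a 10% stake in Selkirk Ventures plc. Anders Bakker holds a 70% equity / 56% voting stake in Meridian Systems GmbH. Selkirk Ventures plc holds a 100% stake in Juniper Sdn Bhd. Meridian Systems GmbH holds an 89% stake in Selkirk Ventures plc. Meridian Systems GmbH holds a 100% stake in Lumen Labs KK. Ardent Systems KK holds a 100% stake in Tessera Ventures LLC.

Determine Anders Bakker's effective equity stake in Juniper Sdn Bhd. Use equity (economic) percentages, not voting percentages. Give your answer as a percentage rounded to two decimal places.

72.30%

Anders reaches Juniper along 2 paths.
Via Meridian → Selkirk: 70% × 89% × 100% = 62.3%.
Via Selkirk: 10% × 100% = 10%.
Total: 62.3% + 10% = 72.3%.
Rounded: 72.30%.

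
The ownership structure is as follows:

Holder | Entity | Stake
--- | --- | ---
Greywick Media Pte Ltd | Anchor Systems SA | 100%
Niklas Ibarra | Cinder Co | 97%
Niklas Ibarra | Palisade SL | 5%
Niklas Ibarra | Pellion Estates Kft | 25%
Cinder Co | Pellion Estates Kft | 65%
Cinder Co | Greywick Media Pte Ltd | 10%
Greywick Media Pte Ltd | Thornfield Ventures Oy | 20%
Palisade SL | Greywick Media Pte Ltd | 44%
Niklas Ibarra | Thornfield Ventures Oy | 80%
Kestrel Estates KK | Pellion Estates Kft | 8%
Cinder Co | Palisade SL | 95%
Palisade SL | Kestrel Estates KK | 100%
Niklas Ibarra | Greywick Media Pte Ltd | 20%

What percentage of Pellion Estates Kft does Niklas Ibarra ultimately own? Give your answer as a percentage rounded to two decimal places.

95.82%

Niklas reaches Pellion along 4 paths.
Via Cinder: 97% × 65% = 63.05%.
Direct stake: 25% = 25%.
Via Cinder → Palisade → Kestrel: 97% × 95% × 100% × 8% = 7.372%.
Via Palisade → Kestrel: 5% × 100% × 8% = 0.4%.
Total: 63.05% + 25% + 7.372% + 0.4% = 95.822%.
Rounded: 95.82%.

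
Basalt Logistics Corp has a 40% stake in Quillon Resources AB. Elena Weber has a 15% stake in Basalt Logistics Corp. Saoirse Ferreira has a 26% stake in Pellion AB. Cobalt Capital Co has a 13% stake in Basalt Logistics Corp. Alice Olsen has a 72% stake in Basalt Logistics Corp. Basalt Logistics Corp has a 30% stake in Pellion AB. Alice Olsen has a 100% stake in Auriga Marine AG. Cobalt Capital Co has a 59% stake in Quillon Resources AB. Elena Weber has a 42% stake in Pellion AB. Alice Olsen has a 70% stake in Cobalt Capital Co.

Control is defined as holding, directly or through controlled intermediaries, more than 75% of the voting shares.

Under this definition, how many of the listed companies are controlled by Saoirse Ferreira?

Saoirse's largest direct stake is 26% in Pellion, which does not meet the threshold.
Saoirse controls 0 companies.

0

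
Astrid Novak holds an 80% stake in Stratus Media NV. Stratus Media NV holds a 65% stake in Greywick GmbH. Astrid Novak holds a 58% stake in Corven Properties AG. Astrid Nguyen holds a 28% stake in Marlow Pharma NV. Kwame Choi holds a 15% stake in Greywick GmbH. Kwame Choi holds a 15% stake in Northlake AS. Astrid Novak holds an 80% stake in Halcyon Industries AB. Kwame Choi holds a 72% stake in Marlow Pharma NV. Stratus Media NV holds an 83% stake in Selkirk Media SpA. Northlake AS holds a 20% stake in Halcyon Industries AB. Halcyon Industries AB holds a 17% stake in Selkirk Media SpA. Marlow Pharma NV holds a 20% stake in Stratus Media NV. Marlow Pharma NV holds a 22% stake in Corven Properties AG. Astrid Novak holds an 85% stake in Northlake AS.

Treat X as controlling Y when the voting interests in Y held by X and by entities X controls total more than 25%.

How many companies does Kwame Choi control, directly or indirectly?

Kwame holds 72% of Marlow, so Kwame controls Marlow.
No other company's threshold is met.
Kwame controls 1 company.

1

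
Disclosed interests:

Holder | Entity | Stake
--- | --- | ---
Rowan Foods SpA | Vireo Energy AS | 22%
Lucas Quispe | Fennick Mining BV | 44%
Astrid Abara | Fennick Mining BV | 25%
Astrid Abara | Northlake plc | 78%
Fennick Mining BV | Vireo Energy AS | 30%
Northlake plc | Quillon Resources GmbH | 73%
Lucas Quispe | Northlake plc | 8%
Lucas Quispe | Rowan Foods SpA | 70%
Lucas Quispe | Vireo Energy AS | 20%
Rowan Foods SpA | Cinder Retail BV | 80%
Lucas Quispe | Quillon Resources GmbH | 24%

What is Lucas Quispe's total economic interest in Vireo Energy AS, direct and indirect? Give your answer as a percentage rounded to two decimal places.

48.60%

Lucas reaches Vireo along 3 paths.
Via Fennick: 44% × 30% = 13.2%.
Via Rowan: 70% × 22% = 15.4%.
Direct stake: 20% = 20%.
Total: 13.2% + 15.4% + 20% = 48.6%.
Rounded: 48.60%.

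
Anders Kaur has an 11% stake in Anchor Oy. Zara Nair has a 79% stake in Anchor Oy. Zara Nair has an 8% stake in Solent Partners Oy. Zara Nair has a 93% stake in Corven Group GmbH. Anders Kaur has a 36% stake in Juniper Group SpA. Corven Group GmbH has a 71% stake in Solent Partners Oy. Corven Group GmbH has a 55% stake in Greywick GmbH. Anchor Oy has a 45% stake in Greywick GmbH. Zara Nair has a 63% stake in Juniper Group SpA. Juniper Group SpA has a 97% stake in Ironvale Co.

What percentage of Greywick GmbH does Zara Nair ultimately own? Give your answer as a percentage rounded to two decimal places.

Zara reaches Greywick along 2 paths.
Via Anchor: 79% × 45% = 35.55%.
Via Corven: 93% × 55% = 51.15%.
Total: 35.55% + 51.15% = 86.7%.
Rounded: 86.70%.

86.70%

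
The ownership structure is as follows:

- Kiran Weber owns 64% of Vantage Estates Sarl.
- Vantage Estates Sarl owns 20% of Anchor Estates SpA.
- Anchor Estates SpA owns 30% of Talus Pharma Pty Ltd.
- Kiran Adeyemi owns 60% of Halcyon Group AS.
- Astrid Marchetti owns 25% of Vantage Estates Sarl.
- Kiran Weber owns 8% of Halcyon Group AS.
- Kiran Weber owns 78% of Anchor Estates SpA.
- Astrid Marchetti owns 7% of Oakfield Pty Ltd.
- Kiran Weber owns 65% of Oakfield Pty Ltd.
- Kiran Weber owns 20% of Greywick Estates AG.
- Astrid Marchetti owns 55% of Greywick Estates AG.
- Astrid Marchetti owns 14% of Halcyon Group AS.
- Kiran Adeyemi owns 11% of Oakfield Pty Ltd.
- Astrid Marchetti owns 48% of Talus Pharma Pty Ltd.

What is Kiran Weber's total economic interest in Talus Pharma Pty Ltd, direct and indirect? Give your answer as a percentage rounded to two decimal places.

Kiran Weber reaches Talus along 2 paths.
Via Anchor: 78% × 30% = 23.4%.
Via Vantage → Anchor: 64% × 20% × 30% = 3.84%.
Total: 23.4% + 3.84% = 27.24%.

27.24%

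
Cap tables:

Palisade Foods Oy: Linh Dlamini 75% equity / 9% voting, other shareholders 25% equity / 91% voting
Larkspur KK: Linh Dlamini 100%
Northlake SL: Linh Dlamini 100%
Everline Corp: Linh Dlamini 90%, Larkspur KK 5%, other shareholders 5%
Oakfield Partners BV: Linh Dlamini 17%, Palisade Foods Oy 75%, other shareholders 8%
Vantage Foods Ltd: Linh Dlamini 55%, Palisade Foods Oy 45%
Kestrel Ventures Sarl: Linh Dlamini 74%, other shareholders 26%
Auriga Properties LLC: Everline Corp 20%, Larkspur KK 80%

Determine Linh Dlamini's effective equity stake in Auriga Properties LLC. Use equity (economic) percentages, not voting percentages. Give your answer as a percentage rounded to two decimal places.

Linh reaches Auriga along 3 paths.
Via Everline: 90% × 20% = 18%.
Via Larkspur → Everline: 100% × 5% × 20% = 1%.
Via Larkspur: 100% × 80% = 80%.
Total: 18% + 1% + 80% = 99%.
Rounded: 99.00%.

99.00%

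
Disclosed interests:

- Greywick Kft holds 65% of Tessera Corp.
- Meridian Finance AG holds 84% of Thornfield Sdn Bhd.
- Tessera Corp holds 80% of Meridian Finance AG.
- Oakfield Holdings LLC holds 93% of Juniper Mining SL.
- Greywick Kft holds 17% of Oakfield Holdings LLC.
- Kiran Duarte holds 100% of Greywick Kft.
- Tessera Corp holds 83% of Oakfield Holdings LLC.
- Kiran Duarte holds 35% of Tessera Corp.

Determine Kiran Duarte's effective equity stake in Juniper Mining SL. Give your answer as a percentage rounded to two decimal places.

Kiran reaches Juniper along 3 paths.
Via Greywick → Tessera → Oakfield: 100% × 65% × 83% × 93% = 50.1735%.
Via Tessera → Oakfield: 35% × 83% × 93% = 27.0165%.
Via Greywick → Oakfield: 100% × 17% × 93% = 15.81%.
Total: 50.1735% + 27.0165% + 15.81% = 93%.
Rounded: 93.00%.

93.00%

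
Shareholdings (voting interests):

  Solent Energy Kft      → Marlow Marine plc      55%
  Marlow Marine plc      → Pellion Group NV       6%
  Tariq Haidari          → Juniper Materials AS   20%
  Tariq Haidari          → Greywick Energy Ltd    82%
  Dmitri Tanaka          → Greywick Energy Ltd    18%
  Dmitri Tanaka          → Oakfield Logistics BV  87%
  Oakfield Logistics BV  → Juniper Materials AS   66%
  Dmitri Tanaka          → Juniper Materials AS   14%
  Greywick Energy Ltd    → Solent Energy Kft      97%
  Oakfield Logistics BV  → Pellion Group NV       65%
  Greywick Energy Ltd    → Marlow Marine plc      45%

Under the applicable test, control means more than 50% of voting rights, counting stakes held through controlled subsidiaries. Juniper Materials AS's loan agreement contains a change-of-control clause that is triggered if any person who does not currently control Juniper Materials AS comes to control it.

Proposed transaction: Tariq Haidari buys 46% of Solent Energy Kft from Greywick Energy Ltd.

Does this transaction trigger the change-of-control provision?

No

The purchase adds only to Tariq's holdings (Greywick's stake shrinks), so Tariq is the only person who could newly come to control Juniper.
Tariq holds 82% of Greywick, so Tariq controls Greywick.
Greywick holds 97% of Solent, so Tariq controls Solent.
Solent and Greywick together hold 55% + 45% = 100% of Marlow, so Tariq controls Marlow.
In Juniper, Tariq's side holds only 20%, not > 50%.
So before the transaction, Tariq does not control Juniper.
After the purchase, Tariq holds 46% of Solent directly, and Greywick's stake falls to 51%.
Greywick and Tariq together hold 51% + 46% = 97% of Solent, so Tariq controls Solent.
After the transaction, Tariq's side holds 20% of Juniper, not > 50%, so Tariq still does not control Juniper.
No new person acquires control, so the clause is not triggered.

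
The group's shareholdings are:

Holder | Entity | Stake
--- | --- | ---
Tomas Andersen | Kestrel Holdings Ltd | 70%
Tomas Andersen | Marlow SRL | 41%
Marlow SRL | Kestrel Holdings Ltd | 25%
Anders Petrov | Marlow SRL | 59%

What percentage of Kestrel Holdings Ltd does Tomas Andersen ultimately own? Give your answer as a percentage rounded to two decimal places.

80.25%

Tomas reaches Kestrel along 2 paths.
Direct stake: 70% = 70%.
Via Marlow: 41% × 25% = 10.25%.
Total: 70% + 10.25% = 80.25%.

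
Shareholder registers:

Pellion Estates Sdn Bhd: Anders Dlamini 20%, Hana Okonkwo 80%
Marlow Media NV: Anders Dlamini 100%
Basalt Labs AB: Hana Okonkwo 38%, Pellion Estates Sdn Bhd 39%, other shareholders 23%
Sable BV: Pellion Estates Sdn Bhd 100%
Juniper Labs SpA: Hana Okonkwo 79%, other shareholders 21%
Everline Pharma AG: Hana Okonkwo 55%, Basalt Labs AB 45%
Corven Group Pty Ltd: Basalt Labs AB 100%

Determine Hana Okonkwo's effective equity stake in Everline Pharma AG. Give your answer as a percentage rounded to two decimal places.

Hana reaches Everline along 3 paths.
Direct stake: 55% = 55%.
Via Basalt: 38% × 45% = 17.1%.
Via Pellion → Basalt: 80% × 39% × 45% = 14.04%.
Total: 55% + 17.1% + 14.04% = 86.14%.

86.14%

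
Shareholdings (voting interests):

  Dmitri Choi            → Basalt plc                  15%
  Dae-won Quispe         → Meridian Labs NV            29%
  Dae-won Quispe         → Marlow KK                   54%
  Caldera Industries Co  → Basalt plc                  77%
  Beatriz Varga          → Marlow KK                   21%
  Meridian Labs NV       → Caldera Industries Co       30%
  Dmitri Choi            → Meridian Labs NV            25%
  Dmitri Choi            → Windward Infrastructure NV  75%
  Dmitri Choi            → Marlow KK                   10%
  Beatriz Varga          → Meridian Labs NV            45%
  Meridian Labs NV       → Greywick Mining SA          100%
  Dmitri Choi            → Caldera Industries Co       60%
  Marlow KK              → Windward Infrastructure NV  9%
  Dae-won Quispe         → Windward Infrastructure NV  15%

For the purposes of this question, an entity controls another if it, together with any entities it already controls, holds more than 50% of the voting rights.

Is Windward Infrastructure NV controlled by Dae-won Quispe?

Dae-won holds 54% of Marlow, so Dae-won controls Marlow.
In Windward, Dae-won's side holds only 15% + 9% = 24%, not > 50%.
So Dae-won does not control Windward.

No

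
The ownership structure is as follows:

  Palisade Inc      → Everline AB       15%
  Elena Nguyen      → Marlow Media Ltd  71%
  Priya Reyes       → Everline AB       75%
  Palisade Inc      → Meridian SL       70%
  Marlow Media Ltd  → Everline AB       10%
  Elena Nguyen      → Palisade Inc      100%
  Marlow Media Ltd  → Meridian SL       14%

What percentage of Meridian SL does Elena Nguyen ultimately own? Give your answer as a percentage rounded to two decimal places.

Elena reaches Meridian along 2 paths.
Via Palisade: 100% × 70% = 70%.
Via Marlow: 71% × 14% = 9.94%.
Total: 70% + 9.94% = 79.94%.

79.94%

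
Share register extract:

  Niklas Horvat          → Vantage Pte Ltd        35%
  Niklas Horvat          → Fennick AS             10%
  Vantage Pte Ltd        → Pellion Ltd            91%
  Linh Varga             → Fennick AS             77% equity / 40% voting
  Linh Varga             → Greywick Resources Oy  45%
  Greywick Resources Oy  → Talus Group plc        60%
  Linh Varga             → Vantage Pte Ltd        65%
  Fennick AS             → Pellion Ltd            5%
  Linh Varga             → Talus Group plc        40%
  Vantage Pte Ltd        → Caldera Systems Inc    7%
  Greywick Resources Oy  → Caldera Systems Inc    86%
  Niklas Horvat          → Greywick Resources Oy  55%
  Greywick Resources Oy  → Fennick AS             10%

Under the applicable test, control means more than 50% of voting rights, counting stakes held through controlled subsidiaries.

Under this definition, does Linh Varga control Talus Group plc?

Linh holds 65% of Vantage, so Linh controls Vantage.
Vantage holds 91% of Pellion, so Linh controls Pellion.
In Talus, Linh's side holds only 40%, not > 50%.
So Linh does not control Talus.

No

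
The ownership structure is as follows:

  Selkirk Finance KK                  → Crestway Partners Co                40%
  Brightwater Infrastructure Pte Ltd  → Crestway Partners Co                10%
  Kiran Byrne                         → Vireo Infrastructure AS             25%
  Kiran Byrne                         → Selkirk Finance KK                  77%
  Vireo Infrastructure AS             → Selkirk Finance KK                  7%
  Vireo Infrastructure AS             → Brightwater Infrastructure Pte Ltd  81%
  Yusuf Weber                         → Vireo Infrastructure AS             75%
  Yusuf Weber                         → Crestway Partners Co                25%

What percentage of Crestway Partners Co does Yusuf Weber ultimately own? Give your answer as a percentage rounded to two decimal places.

33.18%

Yusuf reaches Crestway along 3 paths.
Via Vireo → Brightwater: 75% × 81% × 10% = 6.075%.
Via Vireo → Selkirk: 75% × 7% × 40% = 2.1%.
Direct stake: 25% = 25%.
Total: 6.075% + 2.1% + 25% = 33.175%.
Rounded: 33.18%.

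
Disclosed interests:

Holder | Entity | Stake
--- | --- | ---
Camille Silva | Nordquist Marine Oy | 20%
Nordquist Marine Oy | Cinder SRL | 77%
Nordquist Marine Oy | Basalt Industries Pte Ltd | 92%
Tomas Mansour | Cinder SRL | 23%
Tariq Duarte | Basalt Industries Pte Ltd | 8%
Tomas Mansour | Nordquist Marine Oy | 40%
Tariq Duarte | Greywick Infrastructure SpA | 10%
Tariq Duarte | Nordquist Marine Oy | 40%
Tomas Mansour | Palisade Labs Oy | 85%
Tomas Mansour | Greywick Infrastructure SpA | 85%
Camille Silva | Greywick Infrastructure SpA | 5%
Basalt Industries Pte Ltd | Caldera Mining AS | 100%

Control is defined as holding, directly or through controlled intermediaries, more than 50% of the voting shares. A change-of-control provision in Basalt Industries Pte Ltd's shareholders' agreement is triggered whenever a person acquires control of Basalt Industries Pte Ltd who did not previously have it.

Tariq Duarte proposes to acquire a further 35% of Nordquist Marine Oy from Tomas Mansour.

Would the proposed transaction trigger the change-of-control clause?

Yes

The purchase adds only to Tariq's holdings (Tomas's stake shrinks), so Tariq is the only person who could newly come to control Basalt.
Tariq's largest direct stake is 40% in Nordquist, which does not meet the threshold, so Tariq controls no company.
In Basalt, Tariq's side holds only 8%, not > 50%.
So before the transaction, Tariq does not control Basalt.
After the purchase, Tariq's direct stake in Nordquist rises to 40% + 35% = 75%, and Tomas's stake falls to 5%.
Tariq holds 75% of Nordquist, so Tariq controls Nordquist.
Nordquist and Tariq together hold 92% + 8% = 100% of Basalt, so Tariq controls Basalt.
Tariq did not control Basalt before and does after, so the clause is triggered.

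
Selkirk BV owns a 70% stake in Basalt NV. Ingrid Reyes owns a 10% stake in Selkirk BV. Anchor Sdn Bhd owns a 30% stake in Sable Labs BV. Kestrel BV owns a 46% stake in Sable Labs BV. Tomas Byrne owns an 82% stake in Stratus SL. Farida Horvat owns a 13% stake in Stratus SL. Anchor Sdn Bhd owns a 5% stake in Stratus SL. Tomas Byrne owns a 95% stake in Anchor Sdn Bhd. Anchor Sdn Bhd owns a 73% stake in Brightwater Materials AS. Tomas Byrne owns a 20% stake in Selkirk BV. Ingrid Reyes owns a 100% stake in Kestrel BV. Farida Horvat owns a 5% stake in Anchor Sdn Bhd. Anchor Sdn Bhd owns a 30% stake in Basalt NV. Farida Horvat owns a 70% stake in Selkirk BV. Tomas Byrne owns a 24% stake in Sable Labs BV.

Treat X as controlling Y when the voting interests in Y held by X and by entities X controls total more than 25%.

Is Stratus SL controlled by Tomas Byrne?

Tomas holds 95% of Anchor, so Tomas controls Anchor.
Anchor and Tomas together hold 5% + 82% = 87% of Stratus, so Tomas controls Stratus.

Yes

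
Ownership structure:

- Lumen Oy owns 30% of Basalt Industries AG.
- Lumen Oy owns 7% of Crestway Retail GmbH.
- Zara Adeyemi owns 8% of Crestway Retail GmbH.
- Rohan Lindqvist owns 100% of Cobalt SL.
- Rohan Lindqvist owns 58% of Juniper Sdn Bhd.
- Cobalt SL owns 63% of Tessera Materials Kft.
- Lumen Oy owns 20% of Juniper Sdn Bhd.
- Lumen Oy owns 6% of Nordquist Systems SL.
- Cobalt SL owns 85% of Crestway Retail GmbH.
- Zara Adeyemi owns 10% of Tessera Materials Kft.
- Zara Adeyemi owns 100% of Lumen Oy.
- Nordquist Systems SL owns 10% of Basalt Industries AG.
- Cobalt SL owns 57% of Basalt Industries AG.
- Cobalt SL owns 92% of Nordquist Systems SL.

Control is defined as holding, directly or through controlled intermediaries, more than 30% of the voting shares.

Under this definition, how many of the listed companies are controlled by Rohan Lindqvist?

Rohan holds 100% of Cobalt, so Rohan controls Cobalt.
Cobalt holds 92% of Nordquist, so Rohan controls Nordquist.
Cobalt holds 85% of Crestway, so Rohan controls Crestway.
Rohan holds 58% of Juniper, so Rohan controls Juniper.
Nordquist and Cobalt together hold 10% + 57% = 67% of Basalt, so Rohan controls Basalt.
Cobalt holds 63% of Tessera, so Rohan controls Tessera.
No other company's threshold is met.
Rohan controls 6 companies.

6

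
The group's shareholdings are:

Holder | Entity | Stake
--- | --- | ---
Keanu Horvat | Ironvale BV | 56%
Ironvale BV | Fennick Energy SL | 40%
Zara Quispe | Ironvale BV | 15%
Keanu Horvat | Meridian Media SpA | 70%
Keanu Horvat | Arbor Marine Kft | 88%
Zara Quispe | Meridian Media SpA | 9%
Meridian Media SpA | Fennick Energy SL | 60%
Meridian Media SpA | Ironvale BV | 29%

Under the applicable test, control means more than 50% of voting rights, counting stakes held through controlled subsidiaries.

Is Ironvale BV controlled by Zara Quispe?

No

Zara's largest direct stake is 15% in Ironvale, which does not meet the threshold, so Zara controls no company.
In Ironvale, Zara's side holds only 15%, not > 50%.
So Zara does not control Ironvale.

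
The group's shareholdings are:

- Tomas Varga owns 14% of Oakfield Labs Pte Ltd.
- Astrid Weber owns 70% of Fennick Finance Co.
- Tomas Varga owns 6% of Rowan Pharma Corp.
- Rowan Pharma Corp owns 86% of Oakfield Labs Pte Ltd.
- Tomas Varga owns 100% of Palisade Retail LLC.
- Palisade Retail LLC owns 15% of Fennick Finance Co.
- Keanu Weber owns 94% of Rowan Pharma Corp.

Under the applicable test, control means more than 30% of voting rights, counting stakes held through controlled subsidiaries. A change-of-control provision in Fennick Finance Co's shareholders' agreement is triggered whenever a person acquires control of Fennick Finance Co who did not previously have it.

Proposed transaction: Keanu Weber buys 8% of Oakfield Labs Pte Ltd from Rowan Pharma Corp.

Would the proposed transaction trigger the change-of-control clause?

The purchase adds only to Keanu's holdings (Rowan's stake shrinks), so Keanu is the only person who could newly come to control Fennick.
Keanu holds 94% of Rowan, so Keanu controls Rowan.
Rowan holds 86% of Oakfield, so Keanu controls Oakfield.
Neither Keanu nor any entity Keanu controls holds any voting interest in Fennick.
So before the transaction, Keanu does not control Fennick.
After the purchase, Keanu holds 8% of Oakfield directly, and Rowan's stake falls to 78%.
Rowan and Keanu together hold 78% + 8% = 86% of Oakfield, so Keanu controls Oakfield.
After the transaction, neither Keanu nor any entity Keanu controls holds a voting interest in Fennick, so Keanu still does not control it.
No new person acquires control, so the clause is not triggered.

No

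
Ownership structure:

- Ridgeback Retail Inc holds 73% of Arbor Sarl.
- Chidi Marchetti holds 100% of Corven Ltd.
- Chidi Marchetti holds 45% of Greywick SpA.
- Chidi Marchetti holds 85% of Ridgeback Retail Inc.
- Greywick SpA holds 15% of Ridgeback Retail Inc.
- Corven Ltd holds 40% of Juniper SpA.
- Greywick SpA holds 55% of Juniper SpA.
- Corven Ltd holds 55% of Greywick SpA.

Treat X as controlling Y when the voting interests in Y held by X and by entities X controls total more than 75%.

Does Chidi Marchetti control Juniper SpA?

Chidi holds 100% of Corven, so Chidi controls Corven.
Corven and Chidi together hold 55% + 45% = 100% of Greywick, so Chidi controls Greywick.
Corven and Greywick together hold 40% + 55% = 95% of Juniper, so Chidi controls Juniper.

Yes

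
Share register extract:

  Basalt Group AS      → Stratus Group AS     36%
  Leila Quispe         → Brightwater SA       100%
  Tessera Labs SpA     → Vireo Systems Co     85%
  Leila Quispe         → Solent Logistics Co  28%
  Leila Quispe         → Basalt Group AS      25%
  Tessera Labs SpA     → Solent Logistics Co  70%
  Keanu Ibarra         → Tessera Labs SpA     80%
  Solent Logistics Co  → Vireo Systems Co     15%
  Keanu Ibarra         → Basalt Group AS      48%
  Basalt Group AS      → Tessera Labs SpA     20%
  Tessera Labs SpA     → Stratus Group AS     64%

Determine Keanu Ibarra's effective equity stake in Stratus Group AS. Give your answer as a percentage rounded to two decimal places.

74.62%

Keanu reaches Stratus along 3 paths.
Via Basalt: 48% × 36% = 17.28%.
Via Basalt → Tessera: 48% × 20% × 64% = 6.144%.
Via Tessera: 80% × 64% = 51.2%.
Total: 17.28% + 6.144% + 51.2% = 74.624%.
Rounded: 74.62%.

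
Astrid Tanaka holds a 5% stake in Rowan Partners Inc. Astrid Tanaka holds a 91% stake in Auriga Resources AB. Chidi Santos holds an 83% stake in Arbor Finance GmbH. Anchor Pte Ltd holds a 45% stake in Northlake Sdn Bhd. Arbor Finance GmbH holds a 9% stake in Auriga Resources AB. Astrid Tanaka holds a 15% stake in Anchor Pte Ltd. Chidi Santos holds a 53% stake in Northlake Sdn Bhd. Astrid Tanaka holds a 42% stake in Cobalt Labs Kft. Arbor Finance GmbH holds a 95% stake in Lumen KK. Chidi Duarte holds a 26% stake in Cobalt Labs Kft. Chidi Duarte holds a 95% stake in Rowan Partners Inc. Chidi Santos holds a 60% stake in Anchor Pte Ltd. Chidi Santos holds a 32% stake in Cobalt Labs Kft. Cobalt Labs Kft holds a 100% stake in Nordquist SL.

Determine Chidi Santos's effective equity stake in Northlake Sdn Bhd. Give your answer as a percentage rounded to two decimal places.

80.00%

Chidi Santos reaches Northlake along 2 paths.
Direct stake: 53% = 53%.
Via Anchor: 60% × 45% = 27%.
Total: 53% + 27% = 80%.
Rounded: 80.00%.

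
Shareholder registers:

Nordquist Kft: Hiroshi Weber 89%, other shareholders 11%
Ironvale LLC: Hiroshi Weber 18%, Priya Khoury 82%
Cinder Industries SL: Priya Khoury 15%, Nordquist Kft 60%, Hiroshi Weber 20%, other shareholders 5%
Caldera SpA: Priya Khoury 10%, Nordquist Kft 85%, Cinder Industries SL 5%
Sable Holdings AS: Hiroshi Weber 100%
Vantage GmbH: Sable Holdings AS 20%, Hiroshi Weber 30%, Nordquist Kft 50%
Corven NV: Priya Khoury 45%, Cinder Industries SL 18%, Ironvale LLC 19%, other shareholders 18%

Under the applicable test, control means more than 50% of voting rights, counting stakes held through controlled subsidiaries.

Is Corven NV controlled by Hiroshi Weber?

No

Hiroshi holds 89% of Nordquist, so Hiroshi controls Nordquist.
Nordquist and Hiroshi together hold 60% + 20% = 80% of Cinder, so Hiroshi controls Cinder.
Nordquist and Cinder together hold 85% + 5% = 90% of Caldera, so Hiroshi controls Caldera.
Hiroshi holds 100% of Sable, so Hiroshi controls Sable.
Sable and Hiroshi and Nordquist together hold 20% + 30% + 50% = 100% of Vantage, so Hiroshi controls Vantage.
In Corven, Hiroshi's side holds only 18%, not > 50%.
So Hiroshi does not control Corven.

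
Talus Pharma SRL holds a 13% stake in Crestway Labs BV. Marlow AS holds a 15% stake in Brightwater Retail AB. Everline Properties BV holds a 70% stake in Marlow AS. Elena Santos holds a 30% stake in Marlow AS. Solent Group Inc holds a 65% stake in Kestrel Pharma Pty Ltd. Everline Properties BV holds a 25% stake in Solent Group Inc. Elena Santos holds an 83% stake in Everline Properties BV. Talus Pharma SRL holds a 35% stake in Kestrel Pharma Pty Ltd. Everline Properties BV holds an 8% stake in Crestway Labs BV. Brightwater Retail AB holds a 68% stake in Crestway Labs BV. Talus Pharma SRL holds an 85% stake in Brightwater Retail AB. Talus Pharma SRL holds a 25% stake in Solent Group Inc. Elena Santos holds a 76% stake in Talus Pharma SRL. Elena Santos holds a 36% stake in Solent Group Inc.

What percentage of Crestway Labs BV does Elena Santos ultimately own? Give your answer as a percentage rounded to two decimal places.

Elena reaches Crestway along 5 paths.
Via Marlow → Brightwater: 30% × 15% × 68% = 3.06%.
Via Everline → Marlow → Brightwater: 83% × 70% × 15% × 68% = 5.9262%.
Via Talus → Brightwater: 76% × 85% × 68% = 43.928%.
Via Talus: 76% × 13% = 9.88%.
Via Everline: 83% × 8% = 6.64%.
Total: 3.06% + 5.9262% + 43.928% + 9.88% + 6.64% = 69.4342%.
Rounded: 69.43%.

69.43%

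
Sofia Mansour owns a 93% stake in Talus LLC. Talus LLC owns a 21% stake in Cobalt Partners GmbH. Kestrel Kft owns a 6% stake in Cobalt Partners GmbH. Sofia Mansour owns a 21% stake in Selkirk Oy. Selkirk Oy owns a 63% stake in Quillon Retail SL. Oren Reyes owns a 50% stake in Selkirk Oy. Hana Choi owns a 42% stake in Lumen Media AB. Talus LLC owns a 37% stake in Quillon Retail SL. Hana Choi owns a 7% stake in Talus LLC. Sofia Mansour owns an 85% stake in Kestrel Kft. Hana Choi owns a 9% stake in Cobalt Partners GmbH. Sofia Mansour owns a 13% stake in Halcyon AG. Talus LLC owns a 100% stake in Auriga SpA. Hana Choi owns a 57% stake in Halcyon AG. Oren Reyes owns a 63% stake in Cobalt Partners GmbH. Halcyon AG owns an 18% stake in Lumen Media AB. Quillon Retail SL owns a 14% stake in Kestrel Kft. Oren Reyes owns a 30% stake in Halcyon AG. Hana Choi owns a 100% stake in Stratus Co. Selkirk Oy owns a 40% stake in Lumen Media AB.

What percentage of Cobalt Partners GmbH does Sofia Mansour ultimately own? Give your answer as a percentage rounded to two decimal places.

Sofia reaches Cobalt along 4 paths.
Via Selkirk → Quillon → Kestrel: 21% × 63% × 14% × 6% = 0.111132%.
Via Talus → Quillon → Kestrel: 93% × 37% × 14% × 6% = 0.289044%.
Via Kestrel: 85% × 6% = 5.1%.
Via Talus: 93% × 21% = 19.53%.
Total: 0.111132% + 0.289044% + 5.1% + 19.53% = 25.030176%.
Rounded: 25.03%.

25.03%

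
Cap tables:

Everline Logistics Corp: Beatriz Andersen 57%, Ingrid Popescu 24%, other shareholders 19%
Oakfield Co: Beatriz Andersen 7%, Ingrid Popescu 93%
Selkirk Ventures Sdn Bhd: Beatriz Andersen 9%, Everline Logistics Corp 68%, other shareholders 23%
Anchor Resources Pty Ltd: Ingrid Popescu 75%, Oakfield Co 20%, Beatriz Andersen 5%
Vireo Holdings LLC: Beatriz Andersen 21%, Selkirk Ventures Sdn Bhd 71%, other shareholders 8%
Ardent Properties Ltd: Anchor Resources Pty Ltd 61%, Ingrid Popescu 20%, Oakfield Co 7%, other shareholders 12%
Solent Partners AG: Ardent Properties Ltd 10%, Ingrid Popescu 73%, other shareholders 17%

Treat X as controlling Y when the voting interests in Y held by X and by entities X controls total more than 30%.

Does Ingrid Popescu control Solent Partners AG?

Ingrid holds 93% of Oakfield, so Ingrid controls Oakfield.
Ingrid and Oakfield together hold 75% + 20% = 95% of Anchor, so Ingrid controls Anchor.
Anchor and Ingrid and Oakfield together hold 61% + 20% + 7% = 88% of Ardent, so Ingrid controls Ardent.
Ardent and Ingrid together hold 10% + 73% = 83% of Solent, so Ingrid controls Solent.

Yes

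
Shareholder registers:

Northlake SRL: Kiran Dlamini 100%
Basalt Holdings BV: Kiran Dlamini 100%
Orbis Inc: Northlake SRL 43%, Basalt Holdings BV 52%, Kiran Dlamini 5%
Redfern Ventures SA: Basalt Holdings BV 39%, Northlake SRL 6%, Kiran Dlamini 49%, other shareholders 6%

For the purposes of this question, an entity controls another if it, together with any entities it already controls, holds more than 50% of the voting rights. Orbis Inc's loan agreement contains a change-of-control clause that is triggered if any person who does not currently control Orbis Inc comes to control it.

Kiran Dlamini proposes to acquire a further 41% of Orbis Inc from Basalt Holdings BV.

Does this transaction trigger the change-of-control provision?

The purchase adds only to Kiran's holdings (Basalt's stake shrinks), so Kiran is the only person who could newly come to control Orbis.
Kiran holds 100% of Basalt, so Kiran controls Basalt.
Kiran holds 100% of Northlake, so Kiran controls Northlake.
Northlake and Basalt and Kiran together hold 43% + 52% + 5% = 100% of Orbis, so Kiran controls Orbis.
So Kiran already controls Orbis before the transaction.
After the purchase, Kiran's direct stake in Orbis rises to 5% + 41% = 46%, and Basalt's stake falls to 11%.
Kiran controlled Orbis already, so this is not a new person acquiring control; every other person's position is unchanged or reduced.
No new person acquires control, so the clause is not triggered.

No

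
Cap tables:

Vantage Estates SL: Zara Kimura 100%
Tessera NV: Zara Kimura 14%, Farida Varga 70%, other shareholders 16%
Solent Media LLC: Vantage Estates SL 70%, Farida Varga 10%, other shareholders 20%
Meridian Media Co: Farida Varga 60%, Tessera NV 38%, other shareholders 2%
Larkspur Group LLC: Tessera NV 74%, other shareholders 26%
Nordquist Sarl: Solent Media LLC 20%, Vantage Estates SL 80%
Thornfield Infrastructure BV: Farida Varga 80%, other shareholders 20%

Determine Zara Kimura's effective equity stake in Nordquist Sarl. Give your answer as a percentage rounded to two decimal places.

Zara reaches Nordquist along 2 paths.
Via Vantage → Solent: 100% × 70% × 20% = 14%.
Via Vantage: 100% × 80% = 80%.
Total: 14% + 80% = 94%.
Rounded: 94.00%.

94.00%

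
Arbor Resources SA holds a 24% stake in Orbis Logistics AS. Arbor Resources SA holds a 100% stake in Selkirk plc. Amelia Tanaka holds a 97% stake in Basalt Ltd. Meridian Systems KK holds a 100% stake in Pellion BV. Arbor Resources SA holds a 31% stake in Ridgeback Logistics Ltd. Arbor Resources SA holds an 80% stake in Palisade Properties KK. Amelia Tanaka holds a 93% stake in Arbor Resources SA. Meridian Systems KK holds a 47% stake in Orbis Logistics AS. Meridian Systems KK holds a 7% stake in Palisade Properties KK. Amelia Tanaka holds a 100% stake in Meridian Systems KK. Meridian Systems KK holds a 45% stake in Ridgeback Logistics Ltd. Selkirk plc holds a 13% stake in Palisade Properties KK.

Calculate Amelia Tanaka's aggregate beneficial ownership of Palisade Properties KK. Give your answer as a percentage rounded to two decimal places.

Amelia reaches Palisade along 3 paths.
Via Meridian: 100% × 7% = 7%.
Via Arbor → Selkirk: 93% × 100% × 13% = 12.09%.
Via Arbor: 93% × 80% = 74.4%.
Total: 7% + 12.09% + 74.4% = 93.49%.

93.49%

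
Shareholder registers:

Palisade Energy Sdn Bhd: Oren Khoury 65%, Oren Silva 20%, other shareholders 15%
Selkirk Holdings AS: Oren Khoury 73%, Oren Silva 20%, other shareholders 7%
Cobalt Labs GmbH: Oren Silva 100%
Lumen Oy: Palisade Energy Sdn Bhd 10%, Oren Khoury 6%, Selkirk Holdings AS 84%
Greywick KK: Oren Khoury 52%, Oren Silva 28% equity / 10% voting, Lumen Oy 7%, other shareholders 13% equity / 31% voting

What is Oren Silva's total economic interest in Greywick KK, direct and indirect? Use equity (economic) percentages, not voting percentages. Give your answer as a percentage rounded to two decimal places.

29.32%

Oren Silva reaches Greywick along 3 paths.
Direct stake: 28% = 28%.
Via Palisade → Lumen: 20% × 10% × 7% = 0.14%.
Via Selkirk → Lumen: 20% × 84% × 7% = 1.176%.
Total: 28% + 0.14% + 1.176% = 29.316%.
Rounded: 29.32%.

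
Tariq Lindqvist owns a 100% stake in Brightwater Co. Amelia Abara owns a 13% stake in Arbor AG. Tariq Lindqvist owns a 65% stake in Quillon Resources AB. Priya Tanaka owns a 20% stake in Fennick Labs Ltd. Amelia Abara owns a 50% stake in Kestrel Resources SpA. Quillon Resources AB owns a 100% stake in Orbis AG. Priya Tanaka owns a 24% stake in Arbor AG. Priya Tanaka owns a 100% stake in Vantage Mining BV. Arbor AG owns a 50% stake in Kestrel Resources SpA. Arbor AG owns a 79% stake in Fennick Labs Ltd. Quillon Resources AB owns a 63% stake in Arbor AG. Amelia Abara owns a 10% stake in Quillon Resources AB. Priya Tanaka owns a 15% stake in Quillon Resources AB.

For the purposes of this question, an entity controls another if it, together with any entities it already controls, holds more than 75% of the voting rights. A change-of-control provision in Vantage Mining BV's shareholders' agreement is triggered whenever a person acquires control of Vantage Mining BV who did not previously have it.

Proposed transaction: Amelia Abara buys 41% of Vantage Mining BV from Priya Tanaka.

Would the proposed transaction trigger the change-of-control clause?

The purchase adds only to Amelia's holdings (Priya's stake shrinks), so Amelia is the only person who could newly come to control Vantage.
Amelia's largest direct stake is 50% in Kestrel, which does not meet the threshold, so Amelia controls no company.
Neither Amelia nor any entity Amelia controls holds any voting interest in Vantage.
So before the transaction, Amelia does not control Vantage.
After the purchase, Amelia holds 41% of Vantage directly, and Priya's stake falls to 59%.
After the transaction, Amelia's side holds 41% of Vantage, not > 75%, so Amelia still does not control Vantage.
No new person acquires control, so the clause is not triggered.

No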